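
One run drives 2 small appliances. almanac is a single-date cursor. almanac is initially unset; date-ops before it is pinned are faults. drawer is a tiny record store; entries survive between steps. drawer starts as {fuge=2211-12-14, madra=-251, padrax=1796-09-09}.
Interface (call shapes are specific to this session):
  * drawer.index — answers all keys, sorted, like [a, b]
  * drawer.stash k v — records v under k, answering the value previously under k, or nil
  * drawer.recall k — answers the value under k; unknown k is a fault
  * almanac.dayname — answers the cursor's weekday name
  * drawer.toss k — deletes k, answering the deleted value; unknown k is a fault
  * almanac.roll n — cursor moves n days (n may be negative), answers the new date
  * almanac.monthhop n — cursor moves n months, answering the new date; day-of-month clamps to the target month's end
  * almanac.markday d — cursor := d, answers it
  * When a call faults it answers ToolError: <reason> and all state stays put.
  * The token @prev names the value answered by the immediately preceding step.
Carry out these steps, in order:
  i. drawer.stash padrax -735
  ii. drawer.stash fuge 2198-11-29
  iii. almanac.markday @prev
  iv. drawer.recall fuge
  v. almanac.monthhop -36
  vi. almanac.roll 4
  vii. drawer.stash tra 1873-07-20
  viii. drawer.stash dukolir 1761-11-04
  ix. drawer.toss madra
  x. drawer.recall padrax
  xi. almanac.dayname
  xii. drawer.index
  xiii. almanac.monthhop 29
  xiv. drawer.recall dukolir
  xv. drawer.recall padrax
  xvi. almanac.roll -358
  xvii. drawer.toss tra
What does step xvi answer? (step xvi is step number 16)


==> stash(k=padrax, v=-735)
<== 1796-09-09
==> stash(k=fuge, v=2198-11-29)
<== 2211-12-14
==> markday(d=@prev)
<== 2211-12-14
==> recall(k=fuge)
<== 2198-11-29
==> monthhop(n=-36)
<== 2208-12-14
==> roll(n=4)
<== 2208-12-18
==> stash(k=tra, v=1873-07-20)
<== nil
==> stash(k=dukolir, v=1761-11-04)
<== nil
==> toss(k=madra)
<== -251
==> recall(k=padrax)
<== -735
==> dayname()
<== Sunday
==> index()
<== [dukolir, fuge, padrax, tra]
==> monthhop(n=29)
<== 2211-05-18
==> recall(k=dukolir)
<== 1761-11-04
==> recall(k=padrax)
<== -735
==> roll(n=-358)
<== 2210-05-25
==> toss(k=tra)
<== 1873-07-20

Answer: 2210-05-25


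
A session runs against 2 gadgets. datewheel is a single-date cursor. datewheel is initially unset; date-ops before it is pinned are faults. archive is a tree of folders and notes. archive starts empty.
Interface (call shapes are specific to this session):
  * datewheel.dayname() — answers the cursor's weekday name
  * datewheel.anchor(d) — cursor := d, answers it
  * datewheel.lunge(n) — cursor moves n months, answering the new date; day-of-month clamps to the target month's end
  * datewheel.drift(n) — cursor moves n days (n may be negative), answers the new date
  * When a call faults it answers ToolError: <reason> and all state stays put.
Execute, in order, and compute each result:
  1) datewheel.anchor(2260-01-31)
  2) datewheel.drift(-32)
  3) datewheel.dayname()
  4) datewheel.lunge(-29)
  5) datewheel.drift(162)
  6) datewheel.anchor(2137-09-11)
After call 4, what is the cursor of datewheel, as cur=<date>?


! 1. datewheel.anchor(d=2260-01-31) : 2260-01-31
! 2. datewheel.drift(n=-32) : 2259-12-30
! 3. datewheel.dayname() : Friday
! 4. datewheel.lunge(n=-29) : 2257-07-30
! 5. datewheel.drift(n=162) : 2258-01-08
! 6. datewheel.anchor(d=2137-09-11) : 2137-09-11

Answer: cur=2257-07-30


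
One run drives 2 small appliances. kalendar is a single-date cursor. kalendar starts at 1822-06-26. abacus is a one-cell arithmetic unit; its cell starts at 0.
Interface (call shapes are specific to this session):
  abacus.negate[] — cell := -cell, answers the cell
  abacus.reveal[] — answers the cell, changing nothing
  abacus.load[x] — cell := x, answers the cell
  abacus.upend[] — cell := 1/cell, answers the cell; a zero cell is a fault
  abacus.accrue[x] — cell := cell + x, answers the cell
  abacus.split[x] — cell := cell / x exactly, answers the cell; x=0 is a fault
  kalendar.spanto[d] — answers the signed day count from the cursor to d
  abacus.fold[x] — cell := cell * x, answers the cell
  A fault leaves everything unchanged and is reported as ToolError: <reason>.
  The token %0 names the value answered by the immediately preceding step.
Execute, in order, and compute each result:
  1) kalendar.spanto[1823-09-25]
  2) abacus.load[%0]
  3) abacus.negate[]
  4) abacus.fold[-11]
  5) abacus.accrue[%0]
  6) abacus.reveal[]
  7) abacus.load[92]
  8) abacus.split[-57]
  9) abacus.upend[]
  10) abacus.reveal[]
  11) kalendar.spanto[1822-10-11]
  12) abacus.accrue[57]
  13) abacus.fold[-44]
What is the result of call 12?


Step: spanto[d: 1823-09-25]
Result: 456
Step: load[x: %0]
Result: 456
Step: negate[]
Result: -456
Step: fold[x: -11]
Result: 5016
Step: accrue[x: %0]
Result: 10032
Step: reveal[]
Result: 10032
Step: load[x: 92]
Result: 92
Step: split[x: -57]
Result: -92/57
Step: upend[]
Result: -57/92
Step: reveal[]
Result: -57/92
Step: spanto[d: 1822-10-11]
Result: 107
Step: accrue[x: 57]
Result: 5187/92
Step: fold[x: -44]
Result: -57057/23

Answer: 5187/92


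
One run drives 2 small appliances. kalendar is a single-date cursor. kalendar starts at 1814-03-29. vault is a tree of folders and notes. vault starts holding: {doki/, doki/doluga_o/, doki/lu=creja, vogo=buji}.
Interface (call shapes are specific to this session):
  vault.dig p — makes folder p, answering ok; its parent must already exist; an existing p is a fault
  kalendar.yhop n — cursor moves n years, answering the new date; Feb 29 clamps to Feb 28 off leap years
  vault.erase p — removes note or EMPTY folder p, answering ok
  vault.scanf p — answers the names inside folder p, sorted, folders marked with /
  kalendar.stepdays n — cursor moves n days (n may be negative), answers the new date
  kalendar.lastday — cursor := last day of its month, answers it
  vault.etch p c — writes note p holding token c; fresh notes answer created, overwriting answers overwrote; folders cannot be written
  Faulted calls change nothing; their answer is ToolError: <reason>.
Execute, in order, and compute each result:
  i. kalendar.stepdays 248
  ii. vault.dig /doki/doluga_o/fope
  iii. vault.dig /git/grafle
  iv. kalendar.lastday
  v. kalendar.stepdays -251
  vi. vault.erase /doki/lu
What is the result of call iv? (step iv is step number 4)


Next I call stepdays passing n=248: 1814-12-02.
I run dig passing p=/doki/doluga_o/fope, yielding ok.
Calling dig passing p=/git/grafle, and see ToolError: no parent.
Next I call lastday, and get 1814-12-31.
Next I call stepdays passing n=-251: 1814-04-24.
I run erase passing p=/doki/lu: ok.

Answer: 1814-12-31


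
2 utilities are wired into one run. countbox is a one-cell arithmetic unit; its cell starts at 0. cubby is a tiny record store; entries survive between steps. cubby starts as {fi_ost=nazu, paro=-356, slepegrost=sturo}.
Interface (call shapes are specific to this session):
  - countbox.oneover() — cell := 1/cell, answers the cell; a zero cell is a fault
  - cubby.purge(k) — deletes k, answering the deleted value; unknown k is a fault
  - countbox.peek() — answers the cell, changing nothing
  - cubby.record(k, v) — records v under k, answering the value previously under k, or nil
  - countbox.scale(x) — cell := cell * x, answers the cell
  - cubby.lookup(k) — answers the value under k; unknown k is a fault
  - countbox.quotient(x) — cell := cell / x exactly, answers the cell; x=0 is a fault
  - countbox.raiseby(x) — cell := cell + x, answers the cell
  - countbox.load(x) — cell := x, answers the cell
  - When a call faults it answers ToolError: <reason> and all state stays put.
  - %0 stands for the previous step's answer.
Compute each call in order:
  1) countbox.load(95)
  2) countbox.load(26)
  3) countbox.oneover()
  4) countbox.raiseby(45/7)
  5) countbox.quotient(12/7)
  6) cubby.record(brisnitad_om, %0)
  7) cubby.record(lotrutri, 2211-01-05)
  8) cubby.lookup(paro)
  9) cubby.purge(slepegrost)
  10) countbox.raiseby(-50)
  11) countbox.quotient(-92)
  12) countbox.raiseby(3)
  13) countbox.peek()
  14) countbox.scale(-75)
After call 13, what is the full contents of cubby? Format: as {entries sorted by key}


Act: load[x→95]
Obs: 95
Act: load[x→26]
Obs: 26
Act: oneover[]
Obs: 1/26
Act: raiseby[x→45/7]
Obs: 1177/182
Act: quotient[x→12/7]
Obs: 1177/312
Act: record[k→brisnitad_om; v→%0]
Obs: nil
Act: record[k→lotrutri; v→2211-01-05]
Obs: nil
Act: lookup[k→paro]
Obs: -356
Act: purge[k→slepegrost]
Obs: sturo
Act: raiseby[x→-50]
Obs: -14423/312
Act: quotient[x→-92]
Obs: 14423/28704
Act: raiseby[x→3]
Obs: 100535/28704
Act: peek[]
Obs: 100535/28704
Act: scale[x→-75]
Obs: -2513375/9568

Answer: {brisnitad_om=1177/312, fi_ost=nazu, lotrutri=2211-01-05, paro=-356}


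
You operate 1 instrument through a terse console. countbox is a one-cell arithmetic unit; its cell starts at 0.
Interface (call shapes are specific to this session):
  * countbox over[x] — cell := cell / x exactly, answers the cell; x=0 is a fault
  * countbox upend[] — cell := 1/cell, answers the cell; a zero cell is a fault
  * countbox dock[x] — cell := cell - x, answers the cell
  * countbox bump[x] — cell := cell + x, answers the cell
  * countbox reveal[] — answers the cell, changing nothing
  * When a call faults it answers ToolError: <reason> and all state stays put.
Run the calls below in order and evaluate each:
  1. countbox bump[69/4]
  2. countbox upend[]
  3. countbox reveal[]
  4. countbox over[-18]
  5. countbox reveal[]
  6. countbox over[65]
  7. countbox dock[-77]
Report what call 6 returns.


Answer: -2/40365

Derivation:
>>> countbox bump x→69/4
  69/4
>>> countbox upend
  4/69
>>> countbox reveal
  4/69
>>> countbox over x→-18
  -2/621
>>> countbox reveal
  -2/621
>>> countbox over x→65
  -2/40365
>>> countbox dock x→-77
  3108103/40365


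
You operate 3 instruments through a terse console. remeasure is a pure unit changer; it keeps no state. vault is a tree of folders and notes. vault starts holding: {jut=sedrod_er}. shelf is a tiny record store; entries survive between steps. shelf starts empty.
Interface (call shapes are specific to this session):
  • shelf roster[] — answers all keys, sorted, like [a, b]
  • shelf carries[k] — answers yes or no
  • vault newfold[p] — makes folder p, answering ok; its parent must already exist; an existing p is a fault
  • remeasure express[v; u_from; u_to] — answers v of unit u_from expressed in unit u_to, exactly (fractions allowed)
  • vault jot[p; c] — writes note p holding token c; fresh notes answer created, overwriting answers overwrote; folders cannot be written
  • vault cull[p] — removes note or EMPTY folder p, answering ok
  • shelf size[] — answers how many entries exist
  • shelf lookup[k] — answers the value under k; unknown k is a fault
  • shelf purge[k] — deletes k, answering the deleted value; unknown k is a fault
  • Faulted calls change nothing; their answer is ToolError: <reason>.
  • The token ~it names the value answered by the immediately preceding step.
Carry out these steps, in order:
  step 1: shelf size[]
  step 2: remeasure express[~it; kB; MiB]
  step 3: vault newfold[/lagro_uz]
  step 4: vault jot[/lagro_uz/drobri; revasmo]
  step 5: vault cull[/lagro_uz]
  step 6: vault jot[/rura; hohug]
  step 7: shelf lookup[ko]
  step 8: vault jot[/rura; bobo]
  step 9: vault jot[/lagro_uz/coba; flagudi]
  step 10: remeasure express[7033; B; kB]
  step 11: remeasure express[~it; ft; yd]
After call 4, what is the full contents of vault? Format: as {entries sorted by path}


Answer: {jut=sedrod_er, lagro_uz/, lagro_uz/drobri=revasmo}

Derivation:
// 1. shelf size() : 0
// 2. remeasure express(v→~it, u_from→kB, u_to→MiB) : 0
// 3. vault newfold(p→/lagro_uz) : ok
// 4. vault jot(p→/lagro_uz/drobri, c→revasmo) : created
// 5. vault cull(p→/lagro_uz) : ToolError: not empty
// 6. vault jot(p→/rura, c→hohug) : created
// 7. shelf lookup(k→ko) : ToolError: no such key ko
// 8. vault jot(p→/rura, c→bobo) : overwrote
// 9. vault jot(p→/lagro_uz/coba, c→flagudi) : created
// 10. remeasure express(v→7033, u_from→B, u_to→kB) : 7033/1000
// 11. remeasure express(v→~it, u_from→ft, u_to→yd) : 7033/3000


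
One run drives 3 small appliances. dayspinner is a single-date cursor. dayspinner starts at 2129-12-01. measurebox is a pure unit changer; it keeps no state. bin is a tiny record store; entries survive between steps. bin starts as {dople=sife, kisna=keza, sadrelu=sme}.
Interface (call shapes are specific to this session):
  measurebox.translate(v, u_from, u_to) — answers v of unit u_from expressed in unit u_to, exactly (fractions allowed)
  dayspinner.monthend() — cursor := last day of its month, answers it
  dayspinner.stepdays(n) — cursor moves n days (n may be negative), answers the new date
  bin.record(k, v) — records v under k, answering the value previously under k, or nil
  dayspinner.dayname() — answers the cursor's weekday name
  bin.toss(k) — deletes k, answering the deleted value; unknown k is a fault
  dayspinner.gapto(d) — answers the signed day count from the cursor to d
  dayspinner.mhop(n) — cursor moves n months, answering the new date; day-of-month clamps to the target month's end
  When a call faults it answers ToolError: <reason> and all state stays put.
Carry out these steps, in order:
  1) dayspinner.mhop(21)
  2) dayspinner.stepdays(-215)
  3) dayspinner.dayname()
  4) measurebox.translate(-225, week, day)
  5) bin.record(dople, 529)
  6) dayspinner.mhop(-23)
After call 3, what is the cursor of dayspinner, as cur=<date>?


% 1. mhop(n→21) => 2131-09-01
% 2. stepdays(n→-215) => 2131-01-29
% 3. dayname() => Monday
% 4. translate(v→-225, u_from→week, u_to→day) => -1575
% 5. record(k→dople, v→529) => sife
% 6. mhop(n→-23) => 2129-02-28

Answer: cur=2131-01-29


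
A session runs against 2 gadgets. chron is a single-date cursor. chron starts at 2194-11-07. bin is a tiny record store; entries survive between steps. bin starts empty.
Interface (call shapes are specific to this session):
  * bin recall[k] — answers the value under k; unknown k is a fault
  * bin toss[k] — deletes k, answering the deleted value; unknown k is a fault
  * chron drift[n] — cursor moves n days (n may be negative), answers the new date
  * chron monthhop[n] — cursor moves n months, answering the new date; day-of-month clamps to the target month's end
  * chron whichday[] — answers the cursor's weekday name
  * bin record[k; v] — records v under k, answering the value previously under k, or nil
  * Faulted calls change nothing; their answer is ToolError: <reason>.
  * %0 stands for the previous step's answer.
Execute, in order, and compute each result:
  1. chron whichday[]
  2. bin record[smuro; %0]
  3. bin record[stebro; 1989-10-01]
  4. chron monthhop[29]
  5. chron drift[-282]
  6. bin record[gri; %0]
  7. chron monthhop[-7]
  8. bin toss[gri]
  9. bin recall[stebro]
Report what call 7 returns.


$ chron whichday
:: Friday
$ bin record k→smuro v→%0
:: nil
$ bin record k→stebro v→1989-10-01
:: nil
$ chron monthhop n→29
:: 2197-04-07
$ chron drift n→-282
:: 2196-06-29
$ bin record k→gri v→%0
:: nil
$ chron monthhop n→-7
:: 2195-11-29
$ bin toss k→gri
:: 2196-06-29
$ bin recall k→stebro
:: 1989-10-01

Answer: 2195-11-29


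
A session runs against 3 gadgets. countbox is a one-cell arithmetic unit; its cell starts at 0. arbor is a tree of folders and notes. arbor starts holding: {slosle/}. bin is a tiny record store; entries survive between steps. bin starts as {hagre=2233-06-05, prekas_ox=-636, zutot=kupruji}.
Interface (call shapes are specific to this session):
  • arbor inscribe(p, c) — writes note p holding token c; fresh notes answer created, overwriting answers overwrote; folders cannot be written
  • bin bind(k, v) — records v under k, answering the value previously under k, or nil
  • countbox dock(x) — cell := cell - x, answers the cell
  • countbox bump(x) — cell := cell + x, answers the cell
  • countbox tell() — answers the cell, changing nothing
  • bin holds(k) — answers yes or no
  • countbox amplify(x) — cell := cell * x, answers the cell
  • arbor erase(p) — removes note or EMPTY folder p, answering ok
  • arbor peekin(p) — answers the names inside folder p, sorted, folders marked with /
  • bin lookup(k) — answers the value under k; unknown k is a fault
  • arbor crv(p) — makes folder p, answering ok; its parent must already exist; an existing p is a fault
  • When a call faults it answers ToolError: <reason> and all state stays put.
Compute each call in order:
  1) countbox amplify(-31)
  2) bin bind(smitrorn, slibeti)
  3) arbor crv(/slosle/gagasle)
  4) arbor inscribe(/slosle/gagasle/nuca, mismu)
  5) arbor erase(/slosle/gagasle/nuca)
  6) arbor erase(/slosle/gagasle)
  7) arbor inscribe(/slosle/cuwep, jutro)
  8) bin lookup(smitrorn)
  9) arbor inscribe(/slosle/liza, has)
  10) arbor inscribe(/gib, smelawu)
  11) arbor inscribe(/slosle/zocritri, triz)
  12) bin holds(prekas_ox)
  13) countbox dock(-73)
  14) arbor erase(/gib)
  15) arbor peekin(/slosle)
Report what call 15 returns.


Answer: [cuwep, liza, zocritri]

Derivation:
→ countbox amplify(-31)
← 0
→ bin bind(smitrorn, slibeti)
← nil
→ arbor crv(/slosle/gagasle)
← ok
→ arbor inscribe(/slosle/gagasle/nuca, mismu)
← created
→ arbor erase(/slosle/gagasle/nuca)
← ok
→ arbor erase(/slosle/gagasle)
← ok
→ arbor inscribe(/slosle/cuwep, jutro)
← created
→ bin lookup(smitrorn)
← slibeti
→ arbor inscribe(/slosle/liza, has)
← created
→ arbor inscribe(/gib, smelawu)
← created
→ arbor inscribe(/slosle/zocritri, triz)
← created
→ bin holds(prekas_ox)
← yes
→ countbox dock(-73)
← 73
→ arbor erase(/gib)
← ok
→ arbor peekin(/slosle)
← [cuwep, liza, zocritri]


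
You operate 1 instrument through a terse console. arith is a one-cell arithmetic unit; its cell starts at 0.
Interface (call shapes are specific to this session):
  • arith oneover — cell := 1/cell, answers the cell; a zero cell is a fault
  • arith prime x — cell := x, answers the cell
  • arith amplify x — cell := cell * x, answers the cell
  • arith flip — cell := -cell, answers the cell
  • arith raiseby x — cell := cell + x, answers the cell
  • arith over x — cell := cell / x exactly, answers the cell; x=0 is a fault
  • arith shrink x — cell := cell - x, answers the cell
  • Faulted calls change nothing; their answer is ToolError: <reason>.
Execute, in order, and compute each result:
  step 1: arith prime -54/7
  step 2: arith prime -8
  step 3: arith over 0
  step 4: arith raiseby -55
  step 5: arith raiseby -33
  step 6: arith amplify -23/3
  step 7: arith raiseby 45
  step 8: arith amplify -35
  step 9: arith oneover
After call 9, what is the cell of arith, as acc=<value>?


Answer: acc=-1/27335

Derivation:
I use arith prime on x→-54/7, → -54/7.
I try arith prime on x→-8, and observe -8.
Next I call arith over on x→0, and get ToolError: division by zero.
I try arith raiseby on x→-55, which returns -63.
Now I run arith raiseby on x→-33, → -96.
Invoking arith amplify on x→-23/3: 736.
Then arith raiseby on x→45, giving 781.
Then arith amplify on x→-35, → -27335.
Calling arith oneover(), yielding -1/27335.


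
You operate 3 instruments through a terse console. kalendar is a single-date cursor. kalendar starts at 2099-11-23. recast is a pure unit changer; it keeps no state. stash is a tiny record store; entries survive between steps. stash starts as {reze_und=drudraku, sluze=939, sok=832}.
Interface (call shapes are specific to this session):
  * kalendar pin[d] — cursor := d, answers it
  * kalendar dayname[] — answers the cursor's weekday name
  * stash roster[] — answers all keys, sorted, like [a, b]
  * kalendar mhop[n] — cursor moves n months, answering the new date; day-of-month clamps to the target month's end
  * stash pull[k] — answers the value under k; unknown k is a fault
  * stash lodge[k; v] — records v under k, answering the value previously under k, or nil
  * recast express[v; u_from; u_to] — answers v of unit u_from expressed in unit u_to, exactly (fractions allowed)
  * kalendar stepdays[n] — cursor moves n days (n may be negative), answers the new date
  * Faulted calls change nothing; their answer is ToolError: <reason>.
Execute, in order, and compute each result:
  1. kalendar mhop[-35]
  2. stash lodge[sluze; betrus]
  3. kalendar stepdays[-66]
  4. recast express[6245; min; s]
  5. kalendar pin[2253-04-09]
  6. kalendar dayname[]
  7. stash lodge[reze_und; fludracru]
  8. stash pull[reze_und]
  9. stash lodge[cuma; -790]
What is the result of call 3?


Answer: 2096-10-18

Derivation:
% kalendar mhop -35
= 2096-12-23
% stash lodge sluze betrus
= 939
% kalendar stepdays -66
= 2096-10-18
% recast express 6245 min s
= 374700
% kalendar pin 2253-04-09
= 2253-04-09
% kalendar dayname
= Saturday
% stash lodge reze_und fludracru
= drudraku
% stash pull reze_und
= fludracru
% stash lodge cuma -790
= nil


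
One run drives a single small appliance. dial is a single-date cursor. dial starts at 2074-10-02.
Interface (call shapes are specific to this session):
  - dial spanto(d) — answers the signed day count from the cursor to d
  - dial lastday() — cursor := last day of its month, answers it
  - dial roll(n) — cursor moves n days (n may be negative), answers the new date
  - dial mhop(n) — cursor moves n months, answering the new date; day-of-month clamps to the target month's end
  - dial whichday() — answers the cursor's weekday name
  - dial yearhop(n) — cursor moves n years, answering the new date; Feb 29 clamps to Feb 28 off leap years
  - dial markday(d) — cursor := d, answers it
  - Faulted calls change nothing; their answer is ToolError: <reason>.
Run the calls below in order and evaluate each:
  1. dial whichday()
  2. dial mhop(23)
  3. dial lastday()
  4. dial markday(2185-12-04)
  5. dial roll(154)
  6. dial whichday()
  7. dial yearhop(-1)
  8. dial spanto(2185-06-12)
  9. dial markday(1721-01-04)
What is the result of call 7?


-> dial whichday()
<- Tuesday
-> dial mhop(n=23)
<- 2076-09-02
-> dial lastday()
<- 2076-09-30
-> dial markday(d=2185-12-04)
<- 2185-12-04
-> dial roll(n=154)
<- 2186-05-07
-> dial whichday()
<- Sunday
-> dial yearhop(n=-1)
<- 2185-05-07
-> dial spanto(d=2185-06-12)
<- 36
-> dial markday(d=1721-01-04)
<- 1721-01-04

Answer: 2185-05-07


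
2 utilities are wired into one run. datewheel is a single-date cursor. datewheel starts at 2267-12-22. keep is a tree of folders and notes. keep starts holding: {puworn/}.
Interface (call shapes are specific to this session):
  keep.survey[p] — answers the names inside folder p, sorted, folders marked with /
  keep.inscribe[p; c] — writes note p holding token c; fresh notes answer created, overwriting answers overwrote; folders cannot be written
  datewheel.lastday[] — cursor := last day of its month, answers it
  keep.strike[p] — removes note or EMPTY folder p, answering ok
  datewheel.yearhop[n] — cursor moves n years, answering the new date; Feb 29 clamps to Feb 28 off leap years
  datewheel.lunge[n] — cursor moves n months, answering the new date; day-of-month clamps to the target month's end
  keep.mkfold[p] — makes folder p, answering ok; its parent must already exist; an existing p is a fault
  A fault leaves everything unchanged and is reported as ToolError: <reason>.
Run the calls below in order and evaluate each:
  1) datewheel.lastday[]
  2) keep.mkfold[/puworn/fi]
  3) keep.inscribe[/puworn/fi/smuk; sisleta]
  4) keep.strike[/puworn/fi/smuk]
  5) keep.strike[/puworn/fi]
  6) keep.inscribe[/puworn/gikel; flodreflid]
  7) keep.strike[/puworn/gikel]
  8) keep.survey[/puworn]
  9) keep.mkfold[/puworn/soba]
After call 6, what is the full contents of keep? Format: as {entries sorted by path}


Answer: {puworn/, puworn/gikel=flodreflid}

Derivation:
Now I run lastday, and observe 2267-12-31.
Calling mkfold with p: /puworn/fi, yielding ok.
Then inscribe with p: /puworn/fi/smuk, c: sisleta, and observe created.
Using strike with p: /puworn/fi/smuk, giving ok.
Invoking strike with p: /puworn/fi, which returns ok.
Calling inscribe with p: /puworn/gikel, c: flodreflid, which returns created.
Using strike with p: /puworn/gikel, → ok.
I run survey with p: /puworn: [].
Using mkfold with p: /puworn/soba, and observe ok.


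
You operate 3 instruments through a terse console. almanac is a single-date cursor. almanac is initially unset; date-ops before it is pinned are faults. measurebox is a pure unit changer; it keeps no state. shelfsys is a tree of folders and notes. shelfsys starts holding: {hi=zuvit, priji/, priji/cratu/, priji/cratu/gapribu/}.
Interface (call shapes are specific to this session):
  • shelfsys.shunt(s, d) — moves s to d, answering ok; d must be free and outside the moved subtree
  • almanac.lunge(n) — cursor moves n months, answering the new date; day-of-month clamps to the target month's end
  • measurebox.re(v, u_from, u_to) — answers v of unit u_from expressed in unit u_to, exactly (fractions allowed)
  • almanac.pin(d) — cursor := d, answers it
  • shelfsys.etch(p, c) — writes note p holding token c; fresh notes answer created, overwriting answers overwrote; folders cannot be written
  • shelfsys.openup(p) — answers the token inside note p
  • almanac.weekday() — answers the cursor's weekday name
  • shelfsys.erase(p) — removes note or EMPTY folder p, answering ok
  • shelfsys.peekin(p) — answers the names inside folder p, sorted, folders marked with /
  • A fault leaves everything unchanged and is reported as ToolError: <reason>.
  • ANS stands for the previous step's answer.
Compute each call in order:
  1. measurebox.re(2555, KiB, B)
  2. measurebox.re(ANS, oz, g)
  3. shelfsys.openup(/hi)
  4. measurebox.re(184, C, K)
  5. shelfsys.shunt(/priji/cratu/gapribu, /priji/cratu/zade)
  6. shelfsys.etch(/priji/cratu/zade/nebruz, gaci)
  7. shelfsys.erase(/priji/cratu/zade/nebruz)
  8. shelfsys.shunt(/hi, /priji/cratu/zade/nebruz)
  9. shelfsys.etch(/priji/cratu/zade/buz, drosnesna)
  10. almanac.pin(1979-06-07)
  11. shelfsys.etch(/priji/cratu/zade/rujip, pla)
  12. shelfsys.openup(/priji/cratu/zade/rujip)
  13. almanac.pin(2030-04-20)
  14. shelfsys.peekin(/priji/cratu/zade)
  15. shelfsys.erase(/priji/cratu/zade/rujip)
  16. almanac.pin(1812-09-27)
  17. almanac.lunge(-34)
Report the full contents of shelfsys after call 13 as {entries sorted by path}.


! measurebox.re(v→2555, u_from→KiB, u_to→B) => 2616320
! measurebox.re(v→ANS, u_from→oz, u_to→g) => 46357140214/625
! shelfsys.openup(p→/hi) => zuvit
! measurebox.re(v→184, u_from→C, u_to→K) => 9143/20
! shelfsys.shunt(s→/priji/cratu/gapribu, d→/priji/cratu/zade) => ok
! shelfsys.etch(p→/priji/cratu/zade/nebruz, c→gaci) => created
! shelfsys.erase(p→/priji/cratu/zade/nebruz) => ok
! shelfsys.shunt(s→/hi, d→/priji/cratu/zade/nebruz) => ok
! shelfsys.etch(p→/priji/cratu/zade/buz, c→drosnesna) => created
! almanac.pin(d→1979-06-07) => 1979-06-07
! shelfsys.etch(p→/priji/cratu/zade/rujip, c→pla) => created
! shelfsys.openup(p→/priji/cratu/zade/rujip) => pla
! almanac.pin(d→2030-04-20) => 2030-04-20
! shelfsys.peekin(p→/priji/cratu/zade) => [buz, nebruz, rujip]
! shelfsys.erase(p→/priji/cratu/zade/rujip) => ok
! almanac.pin(d→1812-09-27) => 1812-09-27
! almanac.lunge(n→-34) => 1809-11-27

Answer: {priji/, priji/cratu/, priji/cratu/zade/, priji/cratu/zade/buz=drosnesna, priji/cratu/zade/nebruz=zuvit, priji/cratu/zade/rujip=pla}


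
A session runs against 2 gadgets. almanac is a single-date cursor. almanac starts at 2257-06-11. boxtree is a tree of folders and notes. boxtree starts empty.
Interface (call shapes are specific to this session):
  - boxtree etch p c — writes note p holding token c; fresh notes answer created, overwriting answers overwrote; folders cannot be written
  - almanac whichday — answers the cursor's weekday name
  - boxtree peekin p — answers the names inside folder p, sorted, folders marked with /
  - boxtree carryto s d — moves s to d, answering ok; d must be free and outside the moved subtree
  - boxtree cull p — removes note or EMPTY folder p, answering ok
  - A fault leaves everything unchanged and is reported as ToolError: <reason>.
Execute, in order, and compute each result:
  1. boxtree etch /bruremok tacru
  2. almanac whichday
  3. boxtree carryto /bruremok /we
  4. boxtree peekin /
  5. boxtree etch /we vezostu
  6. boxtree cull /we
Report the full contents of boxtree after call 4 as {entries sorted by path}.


Answer: {we=tacru}

Derivation:
$ boxtree etch p→/bruremok c→tacru
  created
$ almanac whichday
  Thursday
$ boxtree carryto s→/bruremok d→/we
  ok
$ boxtree peekin p→/
  [we]
$ boxtree etch p→/we c→vezostu
  overwrote
$ boxtree cull p→/we
  ok


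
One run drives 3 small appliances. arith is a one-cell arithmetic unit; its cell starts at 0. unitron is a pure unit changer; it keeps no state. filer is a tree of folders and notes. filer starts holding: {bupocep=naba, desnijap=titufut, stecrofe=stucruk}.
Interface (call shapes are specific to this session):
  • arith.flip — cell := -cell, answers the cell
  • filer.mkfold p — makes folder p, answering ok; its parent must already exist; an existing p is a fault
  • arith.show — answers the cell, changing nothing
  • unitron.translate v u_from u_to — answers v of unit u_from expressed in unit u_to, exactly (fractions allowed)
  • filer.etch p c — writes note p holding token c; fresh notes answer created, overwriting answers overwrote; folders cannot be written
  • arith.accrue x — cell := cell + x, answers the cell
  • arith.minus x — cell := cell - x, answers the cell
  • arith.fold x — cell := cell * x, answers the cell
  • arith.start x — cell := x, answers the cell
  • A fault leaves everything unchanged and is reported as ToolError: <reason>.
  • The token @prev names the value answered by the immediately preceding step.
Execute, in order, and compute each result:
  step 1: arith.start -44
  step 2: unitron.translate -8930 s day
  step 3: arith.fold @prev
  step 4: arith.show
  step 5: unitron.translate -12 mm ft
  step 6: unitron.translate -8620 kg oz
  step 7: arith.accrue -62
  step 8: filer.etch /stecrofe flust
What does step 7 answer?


Answer: -124097/2160

Derivation:
I run arith.start using x→-44, and see -44.
I run unitron.translate using v→-8930, u_from→s, u_to→day, giving -893/8640.
Next I call arith.fold using x→@prev, and observe 9823/2160.
I try arith.show(), and observe 9823/2160.
I try unitron.translate using v→-12, u_from→mm, u_to→ft: -5/127.
I invoke unitron.translate using v→-8620, u_from→kg, u_to→oz, → -13792000000000/45359237.
I call arith.accrue using x→-62, and observe -124097/2160.
I use filer.etch using p→/stecrofe, c→flust, — result: overwrote.


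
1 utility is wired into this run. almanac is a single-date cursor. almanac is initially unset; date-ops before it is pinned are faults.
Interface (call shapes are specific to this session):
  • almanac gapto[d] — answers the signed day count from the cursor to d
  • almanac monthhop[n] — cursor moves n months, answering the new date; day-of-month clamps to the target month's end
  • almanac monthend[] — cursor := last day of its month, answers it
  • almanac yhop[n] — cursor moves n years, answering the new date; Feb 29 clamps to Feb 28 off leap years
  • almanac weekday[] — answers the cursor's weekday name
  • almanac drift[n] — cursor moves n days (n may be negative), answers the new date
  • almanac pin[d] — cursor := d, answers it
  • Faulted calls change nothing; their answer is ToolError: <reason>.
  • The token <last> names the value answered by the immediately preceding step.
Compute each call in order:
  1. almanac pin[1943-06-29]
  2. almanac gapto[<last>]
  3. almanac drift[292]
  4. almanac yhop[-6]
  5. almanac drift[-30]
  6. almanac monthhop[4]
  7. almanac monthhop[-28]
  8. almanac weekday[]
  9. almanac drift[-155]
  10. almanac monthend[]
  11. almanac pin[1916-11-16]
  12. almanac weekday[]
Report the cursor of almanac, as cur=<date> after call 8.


Answer: cur=1936-03-17

Derivation:
Act: almanac pin[1943-06-29]
Obs: 1943-06-29
Act: almanac gapto[<last>]
Obs: 0
Act: almanac drift[292]
Obs: 1944-04-16
Act: almanac yhop[-6]
Obs: 1938-04-16
Act: almanac drift[-30]
Obs: 1938-03-17
Act: almanac monthhop[4]
Obs: 1938-07-17
Act: almanac monthhop[-28]
Obs: 1936-03-17
Act: almanac weekday[]
Obs: Tuesday
Act: almanac drift[-155]
Obs: 1935-10-14
Act: almanac monthend[]
Obs: 1935-10-31
Act: almanac pin[1916-11-16]
Obs: 1916-11-16
Act: almanac weekday[]
Obs: Thursday


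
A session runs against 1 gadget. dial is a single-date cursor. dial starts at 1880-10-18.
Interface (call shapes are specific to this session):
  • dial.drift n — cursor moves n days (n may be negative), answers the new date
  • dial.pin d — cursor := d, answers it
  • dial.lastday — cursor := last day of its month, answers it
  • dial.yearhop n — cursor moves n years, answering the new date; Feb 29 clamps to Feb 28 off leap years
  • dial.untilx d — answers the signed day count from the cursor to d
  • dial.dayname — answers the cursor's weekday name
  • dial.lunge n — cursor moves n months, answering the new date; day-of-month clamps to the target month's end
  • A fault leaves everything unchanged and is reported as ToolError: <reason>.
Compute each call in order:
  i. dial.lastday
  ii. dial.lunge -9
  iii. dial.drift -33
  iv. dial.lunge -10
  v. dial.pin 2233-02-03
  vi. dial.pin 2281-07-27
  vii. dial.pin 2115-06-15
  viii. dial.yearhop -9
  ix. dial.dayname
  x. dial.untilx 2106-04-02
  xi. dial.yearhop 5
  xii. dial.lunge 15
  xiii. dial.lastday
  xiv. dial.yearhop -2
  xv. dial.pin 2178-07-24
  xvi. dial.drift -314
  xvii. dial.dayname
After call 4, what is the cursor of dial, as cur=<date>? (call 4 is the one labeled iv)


Answer: cur=1879-02-28

Derivation:
I use dial.lastday, giving 1880-10-31.
I try dial.lunge on n='-9', which returns 1880-01-31.
Using dial.drift on n='-33', and get 1879-12-29.
Next I call dial.lunge on n='-10', yielding 1879-02-28.
Using dial.pin on d='2233-02-03', and observe 2233-02-03.
Calling dial.pin on d='2281-07-27', and see 2281-07-27.
Using dial.pin on d='2115-06-15', → 2115-06-15.
Calling dial.yearhop on n='-9', and get 2106-06-15.
Invoking dial.dayname, → Tuesday.
Invoking dial.untilx on d='2106-04-02': -74.
I run dial.yearhop on n='5', which returns 2111-06-15.
Then dial.lunge on n='15', and see 2112-09-15.
Invoking dial.lastday, which returns 2112-09-30.
Then dial.yearhop on n='-2', yielding 2110-09-30.
I call dial.pin on d='2178-07-24', yielding 2178-07-24.
Using dial.drift on n='-314', and observe 2177-09-13.
Calling dial.dayname(), and get Saturday.


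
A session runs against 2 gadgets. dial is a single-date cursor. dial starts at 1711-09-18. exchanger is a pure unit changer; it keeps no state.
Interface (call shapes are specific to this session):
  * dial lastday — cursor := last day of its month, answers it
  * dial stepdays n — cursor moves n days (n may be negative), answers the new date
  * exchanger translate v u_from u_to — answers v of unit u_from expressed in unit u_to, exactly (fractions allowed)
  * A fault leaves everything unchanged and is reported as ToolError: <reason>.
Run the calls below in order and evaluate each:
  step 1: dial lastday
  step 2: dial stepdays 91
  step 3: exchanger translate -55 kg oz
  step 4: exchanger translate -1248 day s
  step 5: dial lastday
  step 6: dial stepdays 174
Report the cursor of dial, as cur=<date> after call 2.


% dial lastday
[out] 1711-09-30
% dial stepdays n→91
[out] 1711-12-30
% exchanger translate v→-55 u_from→kg u_to→oz
[out] -8000000000/4123567
% exchanger translate v→-1248 u_from→day u_to→s
[out] -107827200
% dial lastday
[out] 1711-12-31
% dial stepdays n→174
[out] 1712-06-22

Answer: cur=1711-12-30


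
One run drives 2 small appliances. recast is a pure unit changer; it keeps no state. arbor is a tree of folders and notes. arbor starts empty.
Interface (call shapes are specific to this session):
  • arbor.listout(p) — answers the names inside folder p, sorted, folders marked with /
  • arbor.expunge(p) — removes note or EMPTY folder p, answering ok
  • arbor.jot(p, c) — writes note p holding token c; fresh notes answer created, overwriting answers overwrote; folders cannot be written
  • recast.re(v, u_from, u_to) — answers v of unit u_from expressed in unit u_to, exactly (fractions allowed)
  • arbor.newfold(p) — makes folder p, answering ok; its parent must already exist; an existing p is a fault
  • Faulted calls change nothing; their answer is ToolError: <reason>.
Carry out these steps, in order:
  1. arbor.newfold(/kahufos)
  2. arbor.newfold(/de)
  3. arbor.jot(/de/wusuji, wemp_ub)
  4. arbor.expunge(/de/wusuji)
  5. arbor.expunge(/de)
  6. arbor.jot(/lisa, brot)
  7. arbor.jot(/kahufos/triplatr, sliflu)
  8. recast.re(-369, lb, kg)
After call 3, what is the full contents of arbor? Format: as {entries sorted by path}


Answer: {de/, de/wusuji=wemp_ub, kahufos/}

Derivation:
I call arbor.newfold(p=/kahufos), and see ok.
Then arbor.newfold(p=/de): ok.
I use arbor.jot(p=/de/wusuji, c=wemp_ub), giving created.
Invoking arbor.expunge(p=/de/wusuji): ok.
Using arbor.expunge(p=/de), yielding ok.
I try arbor.jot(p=/lisa, c=brot): created.
Next I call arbor.jot(p=/kahufos/triplatr, c=sliflu), giving created.
I run recast.re(v=-369, u_from=lb, u_to=kg), and see -16737558453/100000000.


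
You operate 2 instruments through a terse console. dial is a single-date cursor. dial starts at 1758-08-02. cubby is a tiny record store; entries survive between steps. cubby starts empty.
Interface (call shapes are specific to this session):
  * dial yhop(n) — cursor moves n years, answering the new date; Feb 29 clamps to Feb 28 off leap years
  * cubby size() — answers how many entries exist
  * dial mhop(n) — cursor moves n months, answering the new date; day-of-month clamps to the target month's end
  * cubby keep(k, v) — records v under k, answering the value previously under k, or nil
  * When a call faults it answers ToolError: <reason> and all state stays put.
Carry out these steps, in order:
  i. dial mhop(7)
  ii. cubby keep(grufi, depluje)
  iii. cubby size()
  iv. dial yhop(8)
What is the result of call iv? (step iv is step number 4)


Answer: 1767-03-02

Derivation:
CALL dial mhop[n: 7]
RET  1759-03-02
CALL cubby keep[k: grufi; v: depluje]
RET  nil
CALL cubby size[]
RET  1
CALL dial yhop[n: 8]
RET  1767-03-02


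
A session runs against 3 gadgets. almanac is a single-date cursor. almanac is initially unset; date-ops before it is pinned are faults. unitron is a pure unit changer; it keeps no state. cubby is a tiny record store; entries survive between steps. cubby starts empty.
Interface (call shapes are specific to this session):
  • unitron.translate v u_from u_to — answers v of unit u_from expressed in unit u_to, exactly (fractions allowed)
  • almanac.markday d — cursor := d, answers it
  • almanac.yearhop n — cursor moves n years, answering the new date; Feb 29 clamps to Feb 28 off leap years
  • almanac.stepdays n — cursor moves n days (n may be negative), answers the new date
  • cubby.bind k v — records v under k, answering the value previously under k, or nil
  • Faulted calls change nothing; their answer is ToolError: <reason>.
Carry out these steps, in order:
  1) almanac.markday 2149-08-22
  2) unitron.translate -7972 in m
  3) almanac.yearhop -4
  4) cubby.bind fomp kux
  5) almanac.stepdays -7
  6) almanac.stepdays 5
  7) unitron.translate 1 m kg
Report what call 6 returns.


Answer: 2145-08-20

Derivation:
Do: markday[d: 2149-08-22]
See: 2149-08-22
Do: translate[v: -7972; u_from: in; u_to: m]
See: -253111/1250
Do: yearhop[n: -4]
See: 2145-08-22
Do: bind[k: fomp; v: kux]
See: nil
Do: stepdays[n: -7]
See: 2145-08-15
Do: stepdays[n: 5]
See: 2145-08-20
Do: translate[v: 1; u_from: m; u_to: kg]
See: ToolError: incompatible units
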